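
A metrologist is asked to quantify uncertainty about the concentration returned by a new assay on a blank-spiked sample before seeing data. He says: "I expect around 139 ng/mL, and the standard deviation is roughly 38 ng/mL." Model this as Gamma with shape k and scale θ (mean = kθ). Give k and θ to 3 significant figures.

For Gamma(k, scale θ): mean = kθ, variance = kθ², so CV = 1/√k.
CV = SD/mean = 38/139 = 0.2734, hence k = 1/CV² = 13.4.
Then θ = mean/k = 139/13.4 = 10.4.

k ≈ 13.4, θ ≈ 10.4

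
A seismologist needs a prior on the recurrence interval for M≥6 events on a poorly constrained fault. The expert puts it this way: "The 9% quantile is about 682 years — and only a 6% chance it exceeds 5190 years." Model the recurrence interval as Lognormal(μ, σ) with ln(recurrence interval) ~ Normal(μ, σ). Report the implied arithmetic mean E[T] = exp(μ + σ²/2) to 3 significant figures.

If T ~ Lognormal(μ,σ) then ln T ~ Normal(μ,σ), so the p-quantile of ln T is μ + z_p·σ.
ln(682) = 6.525 and ln(5190) = 8.554; z_{0.09} = -1.341, z_{0.94} = 1.555.
σ = (8.554 − 6.525)/(1.555 − (-1.341)) = 0.701.
μ = 6.525 − (-1.341)·0.701 = 7.465.
E[T] = exp(μ + σ²/2) = exp(7.465 + 0.2456) = 2230 years.

E[T] ≈ 2230 years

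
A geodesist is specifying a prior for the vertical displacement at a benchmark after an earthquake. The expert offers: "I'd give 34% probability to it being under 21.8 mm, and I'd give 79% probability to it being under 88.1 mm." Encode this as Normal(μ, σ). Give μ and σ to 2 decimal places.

For Normal(μ,σ), the p-quantile is μ + z_p·σ. Here z_{0.34} = -0.4125, z_{0.79} = 0.8064.
So 21.8 = μ − 0.4125σ and 88.1 = μ + 0.8064σ.
Subtracting: σ = (88.1 − 21.8)/(0.8064 − (-0.4125)) = 54.39.
Then μ = 21.8 − (-0.4125)·54.39 = 44.24.

μ = 44.24, σ = 54.39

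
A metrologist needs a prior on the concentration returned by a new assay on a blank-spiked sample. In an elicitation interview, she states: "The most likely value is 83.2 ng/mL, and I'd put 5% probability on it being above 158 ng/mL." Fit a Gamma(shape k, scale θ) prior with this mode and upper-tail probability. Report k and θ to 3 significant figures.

k ≈ 7.76, θ ≈ 12.3

Gamma(k,θ) with k>1 has mode (k−1)θ, so θ = 83.2/(k−1).
Need P(X < 158) = 0.95 with θ tied to k this way. Start at k = 2, θ = 83.2: P(X<158) ≈ 0.566.
Too low — raise k to concentrate. Iterating converges to k ≈ 7.76.
Then θ = 83.2/(7.76−1) ≈ 12.3.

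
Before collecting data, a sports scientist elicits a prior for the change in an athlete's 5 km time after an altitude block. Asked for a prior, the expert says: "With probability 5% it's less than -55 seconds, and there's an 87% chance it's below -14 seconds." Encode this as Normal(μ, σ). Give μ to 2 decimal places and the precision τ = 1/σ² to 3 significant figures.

The p-quantile of Normal(μ,σ) is μ + z_p·σ, with z_{0.05} = -1.645 and z_{0.87} = 1.126.
Eliminate σ: μ = (z₂·x₁ − z₁·x₂)/(z₂ − z₁) = (1.126·-55 − (-1.645)·-14)/2.771 = -30.66.
Then σ = (x₂ − x₁)/(z₂ − z₁) = (-14 − -55)/2.771 = 14.79.
Precision τ = 1/σ² = 1/14.79² = 0.00457.

μ = -30.66, τ = 0.00457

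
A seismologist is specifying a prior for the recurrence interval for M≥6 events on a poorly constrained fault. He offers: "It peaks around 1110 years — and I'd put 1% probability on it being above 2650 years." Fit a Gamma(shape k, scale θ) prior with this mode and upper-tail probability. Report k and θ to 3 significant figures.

Gamma(k,θ) with k>1 has mode (k−1)θ, so θ = 1110/(k−1).
Need P(X < 2650) = 0.99 with θ tied to k this way. Start at k = 2, θ = 1110: P(X<2650) ≈ 0.689.
Too low — raise k to concentrate. Iterating converges to k ≈ 7.26.
Then θ = 1110/(7.26−1) ≈ 177.

k ≈ 7.26, θ ≈ 177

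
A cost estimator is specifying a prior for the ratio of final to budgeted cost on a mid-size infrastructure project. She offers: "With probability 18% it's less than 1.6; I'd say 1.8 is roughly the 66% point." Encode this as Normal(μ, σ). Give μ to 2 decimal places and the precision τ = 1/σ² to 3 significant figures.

For Normal(μ,σ), the p-quantile is μ + z_p·σ. Here z_{0.18} = -0.9154, z_{0.66} = 0.4125.
So 1.6 = μ − 0.9154σ and 1.8 = μ + 0.4125σ.
Subtracting: σ = (1.8 − 1.6)/(0.4125 − (-0.9154)) = 0.15.
Then μ = 1.6 − (-0.9154)·0.15 = 1.74.
Precision τ = 1/σ² = 1/0.1506² = 44.1.

μ = 1.74, τ = 44.1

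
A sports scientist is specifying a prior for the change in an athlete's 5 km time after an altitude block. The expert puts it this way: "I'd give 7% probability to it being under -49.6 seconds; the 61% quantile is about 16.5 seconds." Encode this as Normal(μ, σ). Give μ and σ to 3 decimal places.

The p-quantile of Normal(μ,σ) is μ + z_p·σ, with z_{0.07} = -1.476 and z_{0.61} = 0.2793.
Eliminate σ: μ = (z₂·x₁ − z₁·x₂)/(z₂ − z₁) = (0.2793·-49.6 − (-1.476)·16.5)/1.755 = 5.980.
Then σ = (x₂ − x₁)/(z₂ − z₁) = (16.5 − -49.6)/1.755 = 37.661.

μ = 5.980, σ = 37.661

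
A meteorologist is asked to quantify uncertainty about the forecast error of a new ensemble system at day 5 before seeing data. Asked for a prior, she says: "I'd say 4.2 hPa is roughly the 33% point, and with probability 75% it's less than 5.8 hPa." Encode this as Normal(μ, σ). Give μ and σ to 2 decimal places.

For Normal(μ,σ), the p-quantile is μ + z_p·σ. Here z_{0.33} = -0.4399, z_{0.75} = 0.6745.
So 4.2 = μ − 0.4399σ and 5.8 = μ + 0.6745σ.
Subtracting: σ = (5.8 − 4.2)/(0.6745 − (-0.4399)) = 1.44.
Then μ = 4.2 − (-0.4399)·1.44 = 4.83.

μ = 4.83, σ = 1.44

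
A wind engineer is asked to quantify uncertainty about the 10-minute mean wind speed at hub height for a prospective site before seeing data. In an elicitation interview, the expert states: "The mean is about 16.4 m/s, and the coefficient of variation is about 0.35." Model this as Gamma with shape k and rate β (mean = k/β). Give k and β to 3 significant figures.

k ≈ 8.16, β ≈ 0.498

For Gamma(k, rate β): mean = k/β, variance = k/β², so CV = 1/√k.
CV = 0.35, hence k = 1/CV² = 8.16.
Then β = k/mean = 8.16/16.4 = 0.498.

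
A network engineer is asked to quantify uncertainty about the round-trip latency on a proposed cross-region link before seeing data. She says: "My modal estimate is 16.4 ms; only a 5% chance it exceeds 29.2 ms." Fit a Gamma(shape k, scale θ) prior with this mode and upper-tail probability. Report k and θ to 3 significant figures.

k ≈ 9.38, θ ≈ 1.96

Gamma(k,θ) with k>1 has mode (k−1)θ, so θ = 16.4/(k−1).
Need P(X < 29.2) = 0.95 with θ tied to k this way. Start at k = 2, θ = 16.4: P(X<29.2) ≈ 0.531.
Too low — raise k to concentrate. Iterating converges to k ≈ 9.38.
Then θ = 16.4/(9.38−1) ≈ 1.96.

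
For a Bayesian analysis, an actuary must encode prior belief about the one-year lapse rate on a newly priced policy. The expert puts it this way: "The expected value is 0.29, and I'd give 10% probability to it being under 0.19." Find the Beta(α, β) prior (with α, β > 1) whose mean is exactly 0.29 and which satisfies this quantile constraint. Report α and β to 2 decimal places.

With mean 0.29 fixed, write α = 0.29s, β = 0.71s where s = α+β.
Need P(θ < 0.19) = 0.1 under Beta(0.29s, 0.71s). Normal approximation: (q−m)/√(m(1−m)/s) ≈ z_{0.1} = -1.28, so s ≈ 0.29·0.71·(-1.28)²/(0.19−0.29)² = 33.8.
At s = 33.8: P(θ<0.19) ≈ 0.090. Adjusting to match 0.1 gives s ≈ 31.27.
So α = 0.29·31.27 ≈ 9.07, β = 0.71·31.27 ≈ 22.20.

α ≈ 9.07, β ≈ 22.20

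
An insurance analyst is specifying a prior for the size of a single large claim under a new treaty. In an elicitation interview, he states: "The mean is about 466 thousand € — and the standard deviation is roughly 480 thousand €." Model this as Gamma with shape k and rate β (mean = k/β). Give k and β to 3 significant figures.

For Gamma(k, rate β): mean = k/β, variance = k/β², so CV = 1/√k.
CV = SD/mean = 480/466 = 1.03, hence k = 1/CV² = 0.943.
Then β = k/mean = 0.943/466 = 0.00202.

k ≈ 0.943, β ≈ 0.00202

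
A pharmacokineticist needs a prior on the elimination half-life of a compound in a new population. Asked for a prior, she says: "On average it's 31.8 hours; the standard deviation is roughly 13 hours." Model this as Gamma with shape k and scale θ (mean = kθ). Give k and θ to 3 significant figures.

k ≈ 5.98, θ ≈ 5.31

For Gamma(k, scale θ): mean = kθ, variance = kθ², so CV = 1/√k.
CV = SD/mean = 13/31.8 = 0.4088, hence k = 1/CV² = 5.98.
Then θ = mean/k = 31.8/5.98 = 5.31.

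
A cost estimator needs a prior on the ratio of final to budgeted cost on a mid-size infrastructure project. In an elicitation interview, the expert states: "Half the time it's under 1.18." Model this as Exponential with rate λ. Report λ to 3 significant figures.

Exponential median = ln 2 / λ, so λ = ln 2 / 1.18 = 0.587.

λ ≈ 0.587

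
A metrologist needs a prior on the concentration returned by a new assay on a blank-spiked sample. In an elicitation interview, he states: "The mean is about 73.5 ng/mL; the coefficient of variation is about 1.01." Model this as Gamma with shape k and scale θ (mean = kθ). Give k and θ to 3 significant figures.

For Gamma(k, scale θ): mean = kθ, variance = kθ², so CV = 1/√k.
CV = 1.01, hence k = 1/CV² = 0.98.
Then θ = mean/k = 73.5/0.98 = 75.

k ≈ 0.98, θ ≈ 75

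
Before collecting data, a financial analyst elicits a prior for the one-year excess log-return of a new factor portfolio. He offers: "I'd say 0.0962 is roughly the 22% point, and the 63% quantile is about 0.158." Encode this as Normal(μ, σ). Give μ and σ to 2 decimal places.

μ = 0.14, σ = 0.06

For Normal(μ,σ), the p-quantile is μ + z_p·σ. Here z_{0.22} = -0.7722, z_{0.63} = 0.3319.
So 0.0962 = μ − 0.7722σ and 0.158 = μ + 0.3319σ.
Subtracting: σ = (0.158 − 0.0962)/(0.3319 − (-0.7722)) = 0.06.
Then μ = 0.0962 − (-0.7722)·0.06 = 0.14.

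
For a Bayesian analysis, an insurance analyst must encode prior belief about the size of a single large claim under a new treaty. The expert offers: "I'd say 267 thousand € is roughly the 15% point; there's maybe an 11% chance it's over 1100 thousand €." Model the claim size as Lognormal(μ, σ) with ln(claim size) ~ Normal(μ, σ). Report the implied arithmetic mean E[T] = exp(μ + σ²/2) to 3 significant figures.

If T ~ Lognormal(μ,σ) then ln T ~ Normal(μ,σ), so the p-quantile of ln T is μ + z_p·σ.
ln(267) = 5.587 and ln(1100) = 7.003; z_{0.15} = -1.036, z_{0.89} = 1.227.
σ = (7.003 − 5.587)/(1.227 − (-1.036)) = 0.626.
μ = 5.587 − (-1.036)·0.626 = 6.236.
E[T] = exp(μ + σ²/2) = exp(6.236 + 0.1957) = 621 thousand €.

E[T] ≈ 621 thousand €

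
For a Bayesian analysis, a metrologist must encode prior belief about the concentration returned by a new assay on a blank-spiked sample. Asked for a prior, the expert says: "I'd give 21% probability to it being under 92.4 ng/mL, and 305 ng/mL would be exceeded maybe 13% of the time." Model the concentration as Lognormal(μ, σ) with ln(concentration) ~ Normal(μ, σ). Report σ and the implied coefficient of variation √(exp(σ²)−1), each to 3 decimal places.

If T ~ Lognormal(μ,σ) then ln T ~ Normal(μ,σ), so the p-quantile of ln T is μ + z_p·σ.
ln(92.4) = 4.526 and ln(305) = 5.72; z_{0.21} = -0.8064, z_{0.87} = 1.126.
σ = (5.72 − 4.526)/(1.126 − (-0.8064)) = 0.618.
μ = 4.526 − (-0.8064)·0.618 = 5.024.
CV = √(exp(σ²)−1) = √(exp(0.3817)−1) = 0.682.

σ ≈ 0.618, CV ≈ 0.682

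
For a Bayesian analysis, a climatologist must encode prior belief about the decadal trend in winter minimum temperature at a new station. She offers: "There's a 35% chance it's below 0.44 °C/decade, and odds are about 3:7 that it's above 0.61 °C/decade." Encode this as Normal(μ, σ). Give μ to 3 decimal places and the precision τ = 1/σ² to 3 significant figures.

μ = 0.512, τ = 28.6

The p-quantile of Normal(μ,σ) is μ + z_p·σ, with z_{0.35} = -0.3853 and z_{0.7} = 0.5244.
Eliminate σ: μ = (z₂·x₁ − z₁·x₂)/(z₂ − z₁) = (0.5244·0.44 − (-0.3853)·0.61)/0.9097 = 0.512.
Then σ = (x₂ − x₁)/(z₂ − z₁) = (0.61 − 0.44)/0.9097 = 0.187.
Precision τ = 1/σ² = 1/0.1869² = 28.6.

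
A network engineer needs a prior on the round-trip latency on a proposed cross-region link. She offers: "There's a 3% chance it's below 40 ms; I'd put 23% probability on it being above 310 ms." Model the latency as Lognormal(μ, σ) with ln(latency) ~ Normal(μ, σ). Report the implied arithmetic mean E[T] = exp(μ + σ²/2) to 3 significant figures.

E[T] ≈ 236 ms

If T ~ Lognormal(μ,σ) then ln T ~ Normal(μ,σ), so the p-quantile of ln T is μ + z_p·σ.
ln(40) = 3.689 and ln(310) = 5.737; z_{0.03} = -1.881, z_{0.77} = 0.7388.
σ = (5.737 − 3.689)/(0.7388 − (-1.881)) = 0.782.
μ = 3.689 − (-1.881)·0.782 = 5.159.
E[T] = exp(μ + σ²/2) = exp(5.159 + 0.3055) = 236 ms.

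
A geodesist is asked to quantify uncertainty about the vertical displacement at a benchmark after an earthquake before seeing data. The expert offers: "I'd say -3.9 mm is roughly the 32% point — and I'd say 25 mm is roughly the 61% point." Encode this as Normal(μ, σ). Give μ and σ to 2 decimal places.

For Normal(μ,σ), the p-quantile is μ + z_p·σ. Here z_{0.32} = -0.4677, z_{0.61} = 0.2793.
So -3.9 = μ − 0.4677σ and 25 = μ + 0.2793σ.
Subtracting: σ = (25 − -3.9)/(0.2793 − (-0.4677)) = 38.69.
Then μ = -3.9 − (-0.4677)·38.69 = 14.19.

μ = 14.19, σ = 38.69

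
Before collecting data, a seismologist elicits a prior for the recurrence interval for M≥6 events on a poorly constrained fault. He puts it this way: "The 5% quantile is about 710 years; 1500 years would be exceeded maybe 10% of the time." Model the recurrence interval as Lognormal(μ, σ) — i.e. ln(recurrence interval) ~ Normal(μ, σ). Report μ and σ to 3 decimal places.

μ ≈ 6.986, σ ≈ 0.256

If T ~ Lognormal(μ,σ) then ln T ~ Normal(μ,σ), so the p-quantile of ln T is μ + z_p·σ.
ln(710) = 6.565 and ln(1500) = 7.313; z_{0.05} = -1.645, z_{0.9} = 1.282.
σ = (7.313 − 6.565)/(1.282 − (-1.645)) = 0.256.
μ = 6.565 − (-1.645)·0.256 = 6.986.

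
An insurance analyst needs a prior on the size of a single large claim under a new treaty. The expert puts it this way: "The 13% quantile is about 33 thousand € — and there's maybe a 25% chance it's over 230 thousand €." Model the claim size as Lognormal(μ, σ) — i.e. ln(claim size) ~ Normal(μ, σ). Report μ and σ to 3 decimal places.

If T ~ Lognormal(μ,σ) then ln T ~ Normal(μ,σ), so the p-quantile of ln T is μ + z_p·σ.
ln(33) = 3.497 and ln(230) = 5.438; z_{0.13} = -1.126, z_{0.75} = 0.6745.
σ = (5.438 − 3.497)/(0.6745 − (-1.126)) = 1.078.
μ = 3.497 − (-1.126)·1.078 = 4.711.

μ ≈ 4.711, σ ≈ 1.078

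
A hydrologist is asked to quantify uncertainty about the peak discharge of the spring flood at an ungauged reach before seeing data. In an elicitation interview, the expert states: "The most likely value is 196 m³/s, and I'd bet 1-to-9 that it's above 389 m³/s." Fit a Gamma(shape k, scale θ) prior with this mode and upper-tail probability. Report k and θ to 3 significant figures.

k ≈ 5.08, θ ≈ 48

Gamma(k,θ) with k>1 has mode (k−1)θ, so θ = 196/(k−1).
Need P(X < 389) = 0.9 with θ tied to k this way. Start at k = 2, θ = 196: P(X<389) ≈ 0.590.
Too low — raise k to concentrate. Iterating converges to k ≈ 5.08.
Then θ = 196/(5.08−1) ≈ 48.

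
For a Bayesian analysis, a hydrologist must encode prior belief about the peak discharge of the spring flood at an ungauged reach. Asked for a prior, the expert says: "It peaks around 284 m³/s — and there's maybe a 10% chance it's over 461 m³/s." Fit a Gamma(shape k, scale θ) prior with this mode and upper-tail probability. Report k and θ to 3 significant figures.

k ≈ 9.02, θ ≈ 35.4

Gamma(k,θ) with k>1 has mode (k−1)θ, so θ = 284/(k−1).
Need P(X < 461) = 0.9 with θ tied to k this way. Start at k = 2, θ = 284: P(X<461) ≈ 0.483.
Too low — raise k to concentrate. Iterating converges to k ≈ 9.02.
Then θ = 284/(9.02−1) ≈ 35.4.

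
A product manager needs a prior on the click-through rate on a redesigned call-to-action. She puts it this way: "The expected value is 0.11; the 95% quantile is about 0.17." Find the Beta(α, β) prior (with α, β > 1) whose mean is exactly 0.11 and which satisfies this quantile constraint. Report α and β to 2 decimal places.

α ≈ 9.44, β ≈ 76.34

With mean 0.11 fixed, write α = 0.11s, β = 0.89s where s = α+β.
Need P(θ < 0.17) = 0.95 under Beta(0.11s, 0.89s). Normal approximation: (q−m)/√(m(1−m)/s) ≈ z_{0.95} = 1.64, so s ≈ 0.11·0.89·(1.64)²/(0.17−0.11)² = 73.6.
At s = 73.6: P(θ<0.17) ≈ 0.938. Adjusting to match 0.95 gives s ≈ 85.77.
So α = 0.11·85.77 ≈ 9.44, β = 0.89·85.77 ≈ 76.34.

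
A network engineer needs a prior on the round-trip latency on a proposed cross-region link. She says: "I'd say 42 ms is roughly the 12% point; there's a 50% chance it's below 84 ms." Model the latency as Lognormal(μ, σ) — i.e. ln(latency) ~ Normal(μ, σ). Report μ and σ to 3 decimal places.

If T ~ Lognormal(μ,σ) then ln T ~ Normal(μ,σ), so the p-quantile of ln T is μ + z_p·σ.
ln(42) = 3.738 and ln(84) = 4.431; z_{0.12} = -1.175, z_{0.5} = 0.
σ = (4.431 − 3.738)/(0 − (-1.175)) = 0.590.
μ = 3.738 − (-1.175)·0.590 = 4.431.

μ ≈ 4.431, σ ≈ 0.590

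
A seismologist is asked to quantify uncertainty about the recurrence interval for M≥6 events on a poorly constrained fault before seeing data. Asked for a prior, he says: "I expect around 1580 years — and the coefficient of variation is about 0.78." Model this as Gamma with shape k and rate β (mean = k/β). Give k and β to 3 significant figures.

For Gamma(k, rate β): mean = k/β, variance = k/β², so CV = 1/√k.
CV = 0.78, hence k = 1/CV² = 1.64.
Then β = k/mean = 1.64/1580 = 0.00104.

k ≈ 1.64, β ≈ 0.00104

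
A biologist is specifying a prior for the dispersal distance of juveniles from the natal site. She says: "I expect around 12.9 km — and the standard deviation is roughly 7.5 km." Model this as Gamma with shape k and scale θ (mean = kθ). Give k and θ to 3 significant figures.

k ≈ 2.96, θ ≈ 4.36

For Gamma(k, scale θ): mean = kθ, variance = kθ², so CV = 1/√k.
CV = SD/mean = 7.5/12.9 = 0.5814, hence k = 1/CV² = 2.96.
Then θ = mean/k = 12.9/2.96 = 4.36.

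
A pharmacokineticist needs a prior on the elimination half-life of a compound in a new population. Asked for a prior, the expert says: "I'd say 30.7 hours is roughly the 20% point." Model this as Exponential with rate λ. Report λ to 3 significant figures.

λ ≈ 0.00727

P(T < 30.7) = 1 − e^(−λ·30.7) = 0.2, so λ = −ln(1−0.2)/30.7 = −ln(0.8)/30.7 = 0.00727.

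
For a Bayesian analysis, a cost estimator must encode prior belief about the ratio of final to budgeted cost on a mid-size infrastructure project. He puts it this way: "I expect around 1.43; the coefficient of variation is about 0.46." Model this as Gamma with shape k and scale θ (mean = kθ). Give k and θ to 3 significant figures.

k ≈ 4.73, θ ≈ 0.303

For Gamma(k, scale θ): mean = kθ, variance = kθ², so CV = 1/√k.
CV = 0.46, hence k = 1/CV² = 4.73.
Then θ = mean/k = 1.43/4.73 = 0.303.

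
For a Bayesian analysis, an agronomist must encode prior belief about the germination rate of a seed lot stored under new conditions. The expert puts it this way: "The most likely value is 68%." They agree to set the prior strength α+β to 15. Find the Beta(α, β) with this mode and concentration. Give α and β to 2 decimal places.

α = 9.84, β = 5.16

For α,β > 1 the Beta mode is (α−1)/(α+β−2). With α+β = 15, the mode is (α−1)/13.
Set (α−1)/13 = 0.68 → α = 1 + 0.68·13 = 9.84.
β = 15 − α = 5.16.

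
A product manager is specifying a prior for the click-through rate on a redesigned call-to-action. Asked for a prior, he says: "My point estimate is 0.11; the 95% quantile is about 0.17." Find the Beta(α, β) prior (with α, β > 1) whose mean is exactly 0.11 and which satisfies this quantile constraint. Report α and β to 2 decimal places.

α ≈ 9.44, β ≈ 76.34

With mean 0.11 fixed, write α = 0.11s, β = 0.89s where s = α+β.
Need P(θ < 0.17) = 0.95 under Beta(0.11s, 0.89s). Normal approximation: (q−m)/√(m(1−m)/s) ≈ z_{0.95} = 1.64, so s ≈ 0.11·0.89·(1.64)²/(0.17−0.11)² = 73.6.
At s = 73.6: P(θ<0.17) ≈ 0.938. Adjusting to match 0.95 gives s ≈ 85.77.
So α = 0.11·85.77 ≈ 9.44, β = 0.89·85.77 ≈ 76.34.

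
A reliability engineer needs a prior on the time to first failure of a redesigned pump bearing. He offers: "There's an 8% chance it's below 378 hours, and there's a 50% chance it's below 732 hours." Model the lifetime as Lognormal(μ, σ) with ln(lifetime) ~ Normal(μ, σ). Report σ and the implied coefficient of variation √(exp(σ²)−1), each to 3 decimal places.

If T ~ Lognormal(μ,σ) then ln T ~ Normal(μ,σ), so the p-quantile of ln T is μ + z_p·σ.
ln(378) = 5.935 and ln(732) = 6.596; z_{0.08} = -1.405, z_{0.5} = 0.
σ = (6.596 − 5.935)/(0 − (-1.405)) = 0.470.
μ = 5.935 − (-1.405)·0.470 = 6.596.
CV = √(exp(σ²)−1) = √(exp(0.2212)−1) = 0.498.

σ ≈ 0.470, CV ≈ 0.498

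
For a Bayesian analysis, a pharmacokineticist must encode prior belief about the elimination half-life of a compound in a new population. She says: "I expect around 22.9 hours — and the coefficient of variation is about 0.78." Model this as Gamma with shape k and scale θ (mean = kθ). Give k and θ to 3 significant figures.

k ≈ 1.64, θ ≈ 13.9

For Gamma(k, scale θ): mean = kθ, variance = kθ², so CV = 1/√k.
CV = 0.78, hence k = 1/CV² = 1.64.
Then θ = mean/k = 22.9/1.64 = 13.9.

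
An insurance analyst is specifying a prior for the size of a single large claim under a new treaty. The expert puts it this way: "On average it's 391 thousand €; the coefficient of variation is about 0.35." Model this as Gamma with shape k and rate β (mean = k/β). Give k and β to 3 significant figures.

k ≈ 8.16, β ≈ 0.0209

For Gamma(k, rate β): mean = k/β, variance = k/β², so CV = 1/√k.
CV = 0.35, hence k = 1/CV² = 8.16.
Then β = k/mean = 8.16/391 = 0.0209.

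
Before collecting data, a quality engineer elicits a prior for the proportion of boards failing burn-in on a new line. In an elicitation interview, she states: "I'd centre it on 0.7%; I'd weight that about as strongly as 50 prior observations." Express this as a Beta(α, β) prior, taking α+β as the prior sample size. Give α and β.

Under the effective-sample-size interpretation, Beta(α, β) has prior mean α/(α+β) and prior sample size α+β.
So α+β = 50 and α/(α+β) = 0.007, giving α = 0.007·50 = 0.35 and β = 50 − 0.35 = 49.65.

α = 0.35, β = 49.65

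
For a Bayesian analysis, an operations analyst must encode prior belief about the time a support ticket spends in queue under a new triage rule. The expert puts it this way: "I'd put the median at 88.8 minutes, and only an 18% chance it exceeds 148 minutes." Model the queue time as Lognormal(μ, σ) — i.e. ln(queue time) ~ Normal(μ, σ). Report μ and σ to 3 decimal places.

If T ~ Lognormal(μ,σ) then ln T ~ Normal(μ,σ), so the p-quantile of ln T is μ + z_p·σ.
ln(88.8) = 4.486 and ln(148) = 4.997; z_{0.5} = 0, z_{0.82} = 0.9154.
σ = (4.997 − 4.486)/(0.9154 − (0)) = 0.558.
μ = 4.486 − (0)·0.558 = 4.486.

μ ≈ 4.486, σ ≈ 0.558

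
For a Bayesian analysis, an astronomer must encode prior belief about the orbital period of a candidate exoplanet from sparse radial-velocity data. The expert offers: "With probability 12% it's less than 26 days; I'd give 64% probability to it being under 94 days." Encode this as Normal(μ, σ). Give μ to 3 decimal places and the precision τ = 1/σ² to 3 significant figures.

For Normal(μ,σ), the p-quantile is μ + z_p·σ. Here z_{0.12} = -1.175, z_{0.64} = 0.3585.
So 26 = μ − 1.175σ and 94 = μ + 0.3585σ.
Subtracting: σ = (94 − 26)/(0.3585 − (-1.175)) = 44.345.
Then μ = 26 − (-1.175)·44.345 = 78.104.
Precision τ = 1/σ² = 1/44.34² = 0.000509.

μ = 78.104, τ = 0.000509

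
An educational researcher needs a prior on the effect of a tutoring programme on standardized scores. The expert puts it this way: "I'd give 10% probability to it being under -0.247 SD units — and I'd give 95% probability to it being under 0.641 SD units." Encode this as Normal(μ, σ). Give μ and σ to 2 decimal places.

μ = 0.14, σ = 0.30

For Normal(μ,σ), the p-quantile is μ + z_p·σ. Here z_{0.1} = -1.282, z_{0.95} = 1.645.
So -0.247 = μ − 1.282σ and 0.641 = μ + 1.645σ.
Subtracting: σ = (0.641 − -0.247)/(1.645 − (-1.282)) = 0.30.
Then μ = -0.247 − (-1.282)·0.30 = 0.14.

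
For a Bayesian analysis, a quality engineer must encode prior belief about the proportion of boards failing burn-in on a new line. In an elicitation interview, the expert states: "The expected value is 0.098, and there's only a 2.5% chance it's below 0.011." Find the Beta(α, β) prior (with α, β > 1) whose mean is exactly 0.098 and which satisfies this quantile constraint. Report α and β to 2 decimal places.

With mean 0.098 fixed, write α = 0.098s, β = 0.902s where s = α+β.
Need P(θ < 0.011) = 0.025 under Beta(0.098s, 0.902s). Normal approximation: (q−m)/√(m(1−m)/s) ≈ z_{0.025} = -1.96, so s ≈ 0.098·0.902·(-1.96)²/(0.011−0.098)² = 44.9.
At s = 44.9: P(θ<0.011) ≈ 0.001. Adjusting to match 0.025 gives s ≈ 18.63.
So α = 0.098·18.63 ≈ 1.83, β = 0.902·18.63 ≈ 16.80.

α ≈ 1.83, β ≈ 16.80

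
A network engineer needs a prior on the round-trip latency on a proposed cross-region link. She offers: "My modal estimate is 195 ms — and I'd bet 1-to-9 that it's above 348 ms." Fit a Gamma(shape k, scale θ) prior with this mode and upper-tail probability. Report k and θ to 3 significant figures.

k ≈ 6.67, θ ≈ 34.4

Gamma(k,θ) with k>1 has mode (k−1)θ, so θ = 195/(k−1).
Need P(X < 348) = 0.9 with θ tied to k this way. Start at k = 2, θ = 195: P(X<348) ≈ 0.533.
Too low — raise k to concentrate. Iterating converges to k ≈ 6.67.
Then θ = 195/(6.67−1) ≈ 34.4.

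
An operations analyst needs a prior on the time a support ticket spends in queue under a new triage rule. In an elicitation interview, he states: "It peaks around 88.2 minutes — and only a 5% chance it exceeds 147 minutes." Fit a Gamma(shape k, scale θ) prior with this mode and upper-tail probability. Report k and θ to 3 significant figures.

Gamma(k,θ) with k>1 has mode (k−1)θ, so θ = 88.2/(k−1).
Need P(X < 147) = 0.95 with θ tied to k this way. Start at k = 2, θ = 88.2: P(X<147) ≈ 0.496.
Too low — raise k to concentrate. Iterating converges to k ≈ 11.7.
Then θ = 88.2/(11.7−1) ≈ 8.24.

k ≈ 11.7, θ ≈ 8.24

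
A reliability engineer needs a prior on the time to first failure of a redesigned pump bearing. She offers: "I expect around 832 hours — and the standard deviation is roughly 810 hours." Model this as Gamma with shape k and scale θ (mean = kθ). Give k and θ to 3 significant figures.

k ≈ 1.06, θ ≈ 789

For Gamma(k, scale θ): mean = kθ, variance = kθ², so CV = 1/√k.
CV = SD/mean = 810/832 = 0.9736, hence k = 1/CV² = 1.06.
Then θ = mean/k = 832/1.06 = 789.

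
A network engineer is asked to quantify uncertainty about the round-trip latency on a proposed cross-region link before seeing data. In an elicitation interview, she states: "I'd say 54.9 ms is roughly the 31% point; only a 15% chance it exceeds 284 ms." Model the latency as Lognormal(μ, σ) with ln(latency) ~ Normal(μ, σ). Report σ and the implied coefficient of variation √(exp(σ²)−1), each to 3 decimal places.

σ ≈ 1.073, CV ≈ 1.469

If T ~ Lognormal(μ,σ) then ln T ~ Normal(μ,σ), so the p-quantile of ln T is μ + z_p·σ.
ln(54.9) = 4.006 and ln(284) = 5.649; z_{0.31} = -0.4959, z_{0.85} = 1.036.
σ = (5.649 − 4.006)/(1.036 − (-0.4959)) = 1.073.
μ = 4.006 − (-0.4959)·1.073 = 4.537.
CV = √(exp(σ²)−1) = √(exp(1.1504)−1) = 1.469.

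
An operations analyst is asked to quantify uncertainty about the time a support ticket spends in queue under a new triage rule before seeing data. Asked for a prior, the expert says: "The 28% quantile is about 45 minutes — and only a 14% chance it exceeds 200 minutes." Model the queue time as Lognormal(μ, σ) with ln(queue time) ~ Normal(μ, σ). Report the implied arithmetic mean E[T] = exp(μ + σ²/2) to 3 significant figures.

E[T] ≈ 113 minutes

If T ~ Lognormal(μ,σ) then ln T ~ Normal(μ,σ), so the p-quantile of ln T is μ + z_p·σ.
ln(45) = 3.807 and ln(200) = 5.298; z_{0.28} = -0.5828, z_{0.86} = 1.08.
σ = (5.298 − 3.807)/(1.08 − (-0.5828)) = 0.897.
μ = 3.807 − (-0.5828)·0.897 = 4.329.
E[T] = exp(μ + σ²/2) = exp(4.329 + 0.4022) = 113 minutes.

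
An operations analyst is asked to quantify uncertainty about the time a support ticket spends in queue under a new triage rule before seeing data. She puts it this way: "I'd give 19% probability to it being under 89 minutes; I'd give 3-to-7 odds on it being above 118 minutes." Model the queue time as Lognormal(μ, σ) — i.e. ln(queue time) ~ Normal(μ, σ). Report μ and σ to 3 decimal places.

μ ≈ 4.665, σ ≈ 0.201

If T ~ Lognormal(μ,σ) then ln T ~ Normal(μ,σ), so the p-quantile of ln T is μ + z_p·σ.
ln(89) = 4.489 and ln(118) = 4.771; z_{0.19} = -0.8779, z_{0.7} = 0.5244.
σ = (4.771 − 4.489)/(0.5244 − (-0.8779)) = 0.201.
μ = 4.489 − (-0.8779)·0.201 = 4.665.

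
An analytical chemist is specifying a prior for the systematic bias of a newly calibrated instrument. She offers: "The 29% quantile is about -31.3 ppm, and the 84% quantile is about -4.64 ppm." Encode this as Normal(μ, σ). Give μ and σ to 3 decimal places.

For Normal(μ,σ), the p-quantile is μ + z_p·σ. Here z_{0.29} = -0.5534, z_{0.84} = 0.9945.
So -31.3 = μ − 0.5534σ and -4.64 = μ + 0.9945σ.
Subtracting: σ = (-4.64 − -31.3)/(0.9945 − (-0.5534)) = 17.224.
Then μ = -31.3 − (-0.5534)·17.224 = -21.769.

μ = -21.769, σ = 17.224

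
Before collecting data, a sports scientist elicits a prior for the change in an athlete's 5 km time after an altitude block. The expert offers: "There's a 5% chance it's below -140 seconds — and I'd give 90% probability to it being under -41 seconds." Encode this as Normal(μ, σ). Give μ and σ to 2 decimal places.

μ = -84.35, σ = 33.83

For Normal(μ,σ), the p-quantile is μ + z_p·σ. Here z_{0.05} = -1.645, z_{0.9} = 1.282.
So -140 = μ − 1.645σ and -41 = μ + 1.282σ.
Subtracting: σ = (-41 − -140)/(1.282 − (-1.645)) = 33.83.
Then μ = -140 − (-1.645)·33.83 = -84.35.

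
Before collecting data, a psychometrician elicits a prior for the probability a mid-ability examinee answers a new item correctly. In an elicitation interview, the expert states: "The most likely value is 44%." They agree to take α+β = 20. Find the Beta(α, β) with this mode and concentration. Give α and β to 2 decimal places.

For α,β > 1 the Beta mode is (α−1)/(α+β−2). With α+β = 20, the mode is (α−1)/18.
Set (α−1)/18 = 0.44 → α = 1 + 0.44·18 = 8.92.
β = 20 − α = 11.08.

α = 8.92, β = 11.08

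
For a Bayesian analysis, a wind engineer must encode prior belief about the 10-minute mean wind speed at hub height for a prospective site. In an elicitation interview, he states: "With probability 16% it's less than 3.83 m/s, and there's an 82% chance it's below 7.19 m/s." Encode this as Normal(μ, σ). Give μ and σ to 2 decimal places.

μ = 5.58, σ = 1.76

The p-quantile of Normal(μ,σ) is μ + z_p·σ, with z_{0.16} = -0.9945 and z_{0.82} = 0.9154.
Eliminate σ: μ = (z₂·x₁ − z₁·x₂)/(z₂ − z₁) = (0.9154·3.83 − (-0.9945)·7.19)/1.91 = 5.58.
Then σ = (x₂ − x₁)/(z₂ − z₁) = (7.19 − 3.83)/1.91 = 1.76.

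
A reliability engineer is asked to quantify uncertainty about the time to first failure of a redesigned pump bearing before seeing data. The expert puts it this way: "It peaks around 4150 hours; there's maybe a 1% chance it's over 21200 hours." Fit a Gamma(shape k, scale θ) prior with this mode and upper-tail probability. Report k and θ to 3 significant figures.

k ≈ 2.46, θ ≈ 2830

Gamma(k,θ) with k>1 has mode (k−1)θ, so θ = 4150/(k−1).
Need P(X < 21200) = 0.99 with θ tied to k this way. Start at k = 2, θ = 4150: P(X<21200) ≈ 0.963.
Too low — raise k to concentrate. Iterating converges to k ≈ 2.46.
Then θ = 4150/(2.46−1) ≈ 2830.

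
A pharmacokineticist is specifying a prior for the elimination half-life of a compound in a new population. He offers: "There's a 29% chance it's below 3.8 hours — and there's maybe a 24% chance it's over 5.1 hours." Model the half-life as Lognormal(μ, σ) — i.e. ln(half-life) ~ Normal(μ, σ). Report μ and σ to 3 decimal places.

If T ~ Lognormal(μ,σ) then ln T ~ Normal(μ,σ), so the p-quantile of ln T is μ + z_p·σ.
ln(3.8) = 1.335 and ln(5.1) = 1.629; z_{0.29} = -0.5534, z_{0.76} = 0.7063.
σ = (1.629 − 1.335)/(0.7063 − (-0.5534)) = 0.234.
μ = 1.335 − (-0.5534)·0.234 = 1.464.

μ ≈ 1.464, σ ≈ 0.234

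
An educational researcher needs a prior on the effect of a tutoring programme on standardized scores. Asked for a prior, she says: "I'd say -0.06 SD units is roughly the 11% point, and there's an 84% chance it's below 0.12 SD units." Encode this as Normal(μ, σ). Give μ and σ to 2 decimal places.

μ = 0.04, σ = 0.08

The p-quantile of Normal(μ,σ) is μ + z_p·σ, with z_{0.11} = -1.227 and z_{0.84} = 0.9945.
Eliminate σ: μ = (z₂·x₁ − z₁·x₂)/(z₂ − z₁) = (0.9945·-0.06 − (-1.227)·0.12)/2.221 = 0.04.
Then σ = (x₂ − x₁)/(z₂ − z₁) = (0.12 − -0.06)/2.221 = 0.08.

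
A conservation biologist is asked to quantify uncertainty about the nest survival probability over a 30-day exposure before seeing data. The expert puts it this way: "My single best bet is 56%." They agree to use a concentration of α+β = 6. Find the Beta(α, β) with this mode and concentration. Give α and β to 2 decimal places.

α = 3.24, β = 2.76

For α,β > 1 the Beta mode is (α−1)/(α+β−2). With α+β = 6, the mode is (α−1)/4.
Set (α−1)/4 = 0.56 → α = 1 + 0.56·4 = 3.24.
β = 6 − α = 2.76.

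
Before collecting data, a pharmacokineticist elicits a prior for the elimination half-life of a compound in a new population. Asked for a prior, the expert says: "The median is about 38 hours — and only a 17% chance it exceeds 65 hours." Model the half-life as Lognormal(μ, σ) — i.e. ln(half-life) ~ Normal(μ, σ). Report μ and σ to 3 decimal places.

If T ~ Lognormal(μ,σ) then ln T ~ Normal(μ,σ), so the p-quantile of ln T is μ + z_p·σ.
ln(38) = 3.638 and ln(65) = 4.174; z_{0.5} = 0, z_{0.83} = 0.9542.
σ = (4.174 − 3.638)/(0.9542 − (0)) = 0.563.
μ = 3.638 − (0)·0.563 = 3.638.

μ ≈ 3.638, σ ≈ 0.563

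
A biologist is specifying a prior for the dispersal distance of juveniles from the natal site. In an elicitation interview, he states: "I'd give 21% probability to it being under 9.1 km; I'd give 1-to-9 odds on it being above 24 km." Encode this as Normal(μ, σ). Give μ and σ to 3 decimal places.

For Normal(μ,σ), the p-quantile is μ + z_p·σ. Here z_{0.21} = -0.8064, z_{0.9} = 1.282.
So 9.1 = μ − 0.8064σ and 24 = μ + 1.282σ.
Subtracting: σ = (24 − 9.1)/(1.282 − (-0.8064)) = 7.136.
Then μ = 9.1 − (-0.8064)·7.136 = 14.855.

μ = 14.855, σ = 7.136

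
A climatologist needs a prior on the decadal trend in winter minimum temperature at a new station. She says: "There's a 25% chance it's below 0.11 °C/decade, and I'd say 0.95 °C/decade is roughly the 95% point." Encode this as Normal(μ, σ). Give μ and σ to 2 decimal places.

μ = 0.35, σ = 0.36

For Normal(μ,σ), the p-quantile is μ + z_p·σ. Here z_{0.25} = -0.6745, z_{0.95} = 1.645.
So 0.11 = μ − 0.6745σ and 0.95 = μ + 1.645σ.
Subtracting: σ = (0.95 − 0.11)/(1.645 − (-0.6745)) = 0.36.
Then μ = 0.11 − (-0.6745)·0.36 = 0.35.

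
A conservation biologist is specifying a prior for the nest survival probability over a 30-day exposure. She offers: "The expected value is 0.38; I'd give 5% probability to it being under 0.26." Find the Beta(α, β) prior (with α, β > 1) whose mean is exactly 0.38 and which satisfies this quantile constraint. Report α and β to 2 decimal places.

With mean 0.38 fixed, write α = 0.38s, β = 0.62s where s = α+β.
Need P(θ < 0.26) = 0.05 under Beta(0.38s, 0.62s). Normal approximation: (q−m)/√(m(1−m)/s) ≈ z_{0.05} = -1.64, so s ≈ 0.38·0.62·(-1.64)²/(0.26−0.38)² = 44.3.
At s = 44.3: P(θ<0.26) ≈ 0.043. Adjusting to match 0.05 gives s ≈ 40.94.
So α = 0.38·40.94 ≈ 15.56, β = 0.62·40.94 ≈ 25.39.

α ≈ 15.56, β ≈ 25.39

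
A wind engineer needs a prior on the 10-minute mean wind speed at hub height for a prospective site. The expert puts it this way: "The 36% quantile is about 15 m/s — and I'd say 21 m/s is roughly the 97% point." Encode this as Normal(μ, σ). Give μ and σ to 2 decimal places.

The p-quantile of Normal(μ,σ) is μ + z_p·σ, with z_{0.36} = -0.3585 and z_{0.97} = 1.881.
Eliminate σ: μ = (z₂·x₁ − z₁·x₂)/(z₂ − z₁) = (1.881·15 − (-0.3585)·21)/2.239 = 15.96.
Then σ = (x₂ − x₁)/(z₂ − z₁) = (21 − 15)/2.239 = 2.68.

μ = 15.96, σ = 2.68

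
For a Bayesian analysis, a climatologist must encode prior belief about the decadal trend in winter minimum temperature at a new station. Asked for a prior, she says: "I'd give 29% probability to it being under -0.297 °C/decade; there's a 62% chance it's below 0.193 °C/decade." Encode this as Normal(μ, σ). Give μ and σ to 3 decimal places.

For Normal(μ,σ), the p-quantile is μ + z_p·σ. Here z_{0.29} = -0.5534, z_{0.62} = 0.3055.
So -0.297 = μ − 0.5534σ and 0.193 = μ + 0.3055σ.
Subtracting: σ = (0.193 − -0.297)/(0.3055 − (-0.5534)) = 0.571.
Then μ = -0.297 − (-0.5534)·0.571 = 0.019.

μ = 0.019, σ = 0.571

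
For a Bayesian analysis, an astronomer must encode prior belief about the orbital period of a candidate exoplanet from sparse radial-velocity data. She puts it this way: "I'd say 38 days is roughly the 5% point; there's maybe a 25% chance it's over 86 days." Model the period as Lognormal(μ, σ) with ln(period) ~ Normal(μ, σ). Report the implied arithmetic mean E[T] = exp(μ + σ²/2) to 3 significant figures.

If T ~ Lognormal(μ,σ) then ln T ~ Normal(μ,σ), so the p-quantile of ln T is μ + z_p·σ.
ln(38) = 3.638 and ln(86) = 4.454; z_{0.05} = -1.645, z_{0.75} = 0.6745.
σ = (4.454 − 3.638)/(0.6745 − (-1.645)) = 0.352.
μ = 3.638 − (-1.645)·0.352 = 4.217.
E[T] = exp(μ + σ²/2) = exp(4.217 + 0.0620) = 72.2 days.

E[T] ≈ 72.2 days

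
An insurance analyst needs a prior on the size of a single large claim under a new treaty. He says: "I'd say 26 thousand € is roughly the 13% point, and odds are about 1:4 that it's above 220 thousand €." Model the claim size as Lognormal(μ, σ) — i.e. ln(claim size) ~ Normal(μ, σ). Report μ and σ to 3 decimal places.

If T ~ Lognormal(μ,σ) then ln T ~ Normal(μ,σ), so the p-quantile of ln T is μ + z_p·σ.
ln(26) = 3.258 and ln(220) = 5.394; z_{0.13} = -1.126, z_{0.8} = 0.8416.
σ = (5.394 − 3.258)/(0.8416 − (-1.126)) = 1.085.
μ = 3.258 − (-1.126)·1.085 = 4.480.

μ ≈ 4.480, σ ≈ 1.085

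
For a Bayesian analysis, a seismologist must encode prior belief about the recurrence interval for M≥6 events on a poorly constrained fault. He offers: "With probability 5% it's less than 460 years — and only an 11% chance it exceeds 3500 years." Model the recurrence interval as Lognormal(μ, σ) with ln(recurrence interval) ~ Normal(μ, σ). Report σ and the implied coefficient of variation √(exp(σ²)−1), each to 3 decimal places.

σ ≈ 0.707, CV ≈ 0.805

If T ~ Lognormal(μ,σ) then ln T ~ Normal(μ,σ), so the p-quantile of ln T is μ + z_p·σ.
ln(460) = 6.131 and ln(3500) = 8.161; z_{0.05} = -1.645, z_{0.89} = 1.227.
σ = (8.161 − 6.131)/(1.227 − (-1.645)) = 0.707.
μ = 6.131 − (-1.645)·0.707 = 7.294.
CV = √(exp(σ²)−1) = √(exp(0.4995)−1) = 0.805.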